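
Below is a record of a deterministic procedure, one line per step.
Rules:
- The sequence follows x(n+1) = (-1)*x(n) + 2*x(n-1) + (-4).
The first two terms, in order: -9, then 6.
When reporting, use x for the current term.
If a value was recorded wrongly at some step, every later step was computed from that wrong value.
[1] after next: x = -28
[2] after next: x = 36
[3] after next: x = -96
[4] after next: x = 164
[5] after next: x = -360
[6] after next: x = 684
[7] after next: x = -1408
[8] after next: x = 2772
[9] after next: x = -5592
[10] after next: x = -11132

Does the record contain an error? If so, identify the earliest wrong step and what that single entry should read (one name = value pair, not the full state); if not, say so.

1. x = -1*(6) + (2)*(-9) + (-4) = -28 (consistent with the record)
2. x = -1*(-28) + (2)*(6) + (-4) = 36 (in agreement)
3. x = -1*(36) + (2)*(-28) + (-4) = -96 (agrees with the record)
4. x = -1*(-96) + (2)*(36) + (-4) = 164 (in agreement)
5. x = -1*(164) + (2)*(-96) + (-4) = -360 (confirmed correct)
6. x = -1*(-360) + (2)*(164) + (-4) = 684 (agrees with the record)
7. x = -1*(684) + (2)*(-360) + (-4) = -1408 (consistent with the record)
8. x = -1*(-1408) + (2)*(684) + (-4) = 2772 (agrees with the record)
9. x = -1*(2772) + (2)*(-1408) + (-4) = -5592 (in agreement)
10. x = -1*(-5592) + (2)*(2772) + (-4) = 11132 (the recorded entry deviates here)
First deviation found at step 10; the corrected entry is x = 11132.

step 10, x = 11132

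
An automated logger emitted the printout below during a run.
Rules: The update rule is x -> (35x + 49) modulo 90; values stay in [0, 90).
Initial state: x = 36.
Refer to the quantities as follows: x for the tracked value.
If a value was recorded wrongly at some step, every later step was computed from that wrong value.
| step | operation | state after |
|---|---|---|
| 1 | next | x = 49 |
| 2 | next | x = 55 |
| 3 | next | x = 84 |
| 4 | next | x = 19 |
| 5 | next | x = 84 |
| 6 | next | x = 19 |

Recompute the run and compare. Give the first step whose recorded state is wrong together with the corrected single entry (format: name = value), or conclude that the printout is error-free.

1. x = (35*36 + 49) mod 90 = 49 (matches)
2. x = (35*49 + 49) mod 90 = 54 (the printout has a different value)
Step 2 is the first one off; corrected, x = 54.

step 2, x = 54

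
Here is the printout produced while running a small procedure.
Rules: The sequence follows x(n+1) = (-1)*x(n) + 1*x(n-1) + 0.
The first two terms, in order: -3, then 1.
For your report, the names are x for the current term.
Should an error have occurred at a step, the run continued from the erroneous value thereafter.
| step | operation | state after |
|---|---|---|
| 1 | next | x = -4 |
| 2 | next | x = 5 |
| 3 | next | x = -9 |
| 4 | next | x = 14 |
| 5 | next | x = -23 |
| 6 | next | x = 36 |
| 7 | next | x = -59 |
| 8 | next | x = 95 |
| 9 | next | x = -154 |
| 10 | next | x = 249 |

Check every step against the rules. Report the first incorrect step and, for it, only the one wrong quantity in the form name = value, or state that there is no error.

step 1: x = -1*(1) + (1)*(-3) + (0) = -4 -> same as recorded
step 2: x = -1*(-4) + (1)*(1) + (0) = 5 -> confirmed correct
step 3: x = -1*(5) + (1)*(-4) + (0) = -9 -> no discrepancy
step 4: x = -1*(-9) + (1)*(5) + (0) = 14 -> matches
step 5: x = -1*(14) + (1)*(-9) + (0) = -23 -> consistent with the printout
step 6: x = -1*(-23) + (1)*(14) + (0) = 37 -> this is not what the printout shows
That makes step 6 the first incorrect line — x = 37 is what it should show.

step 6, x = 37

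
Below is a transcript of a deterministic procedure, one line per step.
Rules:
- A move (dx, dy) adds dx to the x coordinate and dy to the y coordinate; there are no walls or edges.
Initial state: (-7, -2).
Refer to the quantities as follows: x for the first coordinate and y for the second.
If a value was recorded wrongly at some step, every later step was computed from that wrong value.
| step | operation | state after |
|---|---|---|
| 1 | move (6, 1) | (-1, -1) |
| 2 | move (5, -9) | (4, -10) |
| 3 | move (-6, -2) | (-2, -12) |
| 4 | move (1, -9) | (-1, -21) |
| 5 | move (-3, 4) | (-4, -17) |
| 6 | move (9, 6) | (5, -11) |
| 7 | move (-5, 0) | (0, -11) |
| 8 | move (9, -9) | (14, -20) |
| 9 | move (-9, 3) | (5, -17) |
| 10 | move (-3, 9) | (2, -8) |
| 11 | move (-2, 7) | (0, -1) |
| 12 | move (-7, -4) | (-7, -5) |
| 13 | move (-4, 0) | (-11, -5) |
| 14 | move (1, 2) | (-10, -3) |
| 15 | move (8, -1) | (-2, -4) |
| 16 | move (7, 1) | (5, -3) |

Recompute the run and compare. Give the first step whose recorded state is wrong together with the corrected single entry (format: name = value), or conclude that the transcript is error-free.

step 1: x = -7 + (6) = -1, y = -2 + (1) = -1 -> verified
step 2: x = -1 + (5) = 4, y = -1 + (-9) = -10 -> checks out
step 3: x = 4 + (-6) = -2, y = -10 + (-2) = -12 -> checks out
step 4: x = -2 + (1) = -1, y = -12 + (-9) = -21 -> agrees with the transcript
step 5: x = -1 + (-3) = -4, y = -21 + (4) = -17 -> verified
step 6: x = -4 + (9) = 5, y = -17 + (6) = -11 -> in agreement
step 7: x = 5 + (-5) = 0, y = -11 + (0) = -11 -> no discrepancy
step 8: x = 0 + (9) = 9, y = -11 + (-9) = -20 -> first mismatch against the transcript
The earliest wrong entry is at step 8: it should read x = 9.

step 8, x = 9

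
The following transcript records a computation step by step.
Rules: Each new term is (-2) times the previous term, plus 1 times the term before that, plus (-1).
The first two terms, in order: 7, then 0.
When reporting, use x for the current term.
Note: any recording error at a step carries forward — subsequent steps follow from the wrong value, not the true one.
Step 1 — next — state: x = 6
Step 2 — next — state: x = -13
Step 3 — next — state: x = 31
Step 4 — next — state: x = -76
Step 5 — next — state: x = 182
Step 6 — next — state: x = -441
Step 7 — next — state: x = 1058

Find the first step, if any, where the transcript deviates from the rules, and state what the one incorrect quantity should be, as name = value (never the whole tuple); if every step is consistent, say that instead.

step 7, x = 1063

Recomputing the run from the initial state:
step 1: x = 6
step 2: x = -13
step 3: x = 31
step 4: x = -76
step 5: x = 182
step 6: x = -441
step 7: x = 1063
The first disagreement with the transcript is at step 7, where the value should be x = 1063.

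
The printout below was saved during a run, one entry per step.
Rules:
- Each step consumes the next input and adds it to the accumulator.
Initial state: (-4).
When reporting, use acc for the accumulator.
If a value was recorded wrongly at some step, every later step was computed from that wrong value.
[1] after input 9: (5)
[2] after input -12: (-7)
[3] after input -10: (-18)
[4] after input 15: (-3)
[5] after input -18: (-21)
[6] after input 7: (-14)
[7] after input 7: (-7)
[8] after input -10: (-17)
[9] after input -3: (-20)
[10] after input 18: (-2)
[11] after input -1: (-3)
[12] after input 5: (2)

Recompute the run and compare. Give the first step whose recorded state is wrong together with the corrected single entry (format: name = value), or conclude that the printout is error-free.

step 1: acc = -4 + 9 = 5 -> no discrepancy
step 2: acc = 5 + -12 = -7 -> agrees with the printout
step 3: acc = -7 + -10 = -17 -> first mismatch against the printout
Conclusion: step 3 carries the first error; the entry should be acc = -17.

step 3, acc = -17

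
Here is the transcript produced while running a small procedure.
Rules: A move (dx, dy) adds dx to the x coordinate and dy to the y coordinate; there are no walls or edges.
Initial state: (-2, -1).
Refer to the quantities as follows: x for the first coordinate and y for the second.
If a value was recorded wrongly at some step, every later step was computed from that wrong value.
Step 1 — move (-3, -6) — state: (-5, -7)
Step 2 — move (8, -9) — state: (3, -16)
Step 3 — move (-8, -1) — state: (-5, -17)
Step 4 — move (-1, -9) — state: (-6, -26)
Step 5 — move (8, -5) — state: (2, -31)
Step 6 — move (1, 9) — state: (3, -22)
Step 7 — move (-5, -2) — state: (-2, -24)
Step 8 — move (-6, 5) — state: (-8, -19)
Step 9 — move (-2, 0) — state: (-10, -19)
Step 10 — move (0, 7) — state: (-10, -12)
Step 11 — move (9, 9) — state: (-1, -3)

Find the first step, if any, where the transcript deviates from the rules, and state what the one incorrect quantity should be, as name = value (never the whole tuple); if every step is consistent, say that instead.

Step 1: x = -2 + (-3) = -5, y = -1 + (-6) = -7 — exactly as logged.
Step 2: x = -5 + (8) = 3, y = -7 + (-9) = -16 — confirmed correct.
Step 3: x = 3 + (-8) = -5, y = -16 + (-1) = -17 — agrees with the transcript.
Step 4: x = -5 + (-1) = -6, y = -17 + (-9) = -26 — same as recorded.
Step 5: x = -6 + (8) = 2, y = -26 + (-5) = -31 — agrees with the transcript.
Step 6: x = 2 + (1) = 3, y = -31 + (9) = -22 — in agreement.
Step 7: x = 3 + (-5) = -2, y = -22 + (-2) = -24 — no discrepancy.
Step 8: x = -2 + (-6) = -8, y = -24 + (5) = -19 — checks out.
Step 9: x = -8 + (-2) = -10, y = -19 + (0) = -19 — confirmed correct.
Step 10: x = -10 + (0) = -10, y = -19 + (7) = -12 — agrees with the transcript.
Step 11: x = -10 + (9) = -1, y = -12 + (9) = -3 — in agreement.
Nothing is out of place; the run is error-free.

no error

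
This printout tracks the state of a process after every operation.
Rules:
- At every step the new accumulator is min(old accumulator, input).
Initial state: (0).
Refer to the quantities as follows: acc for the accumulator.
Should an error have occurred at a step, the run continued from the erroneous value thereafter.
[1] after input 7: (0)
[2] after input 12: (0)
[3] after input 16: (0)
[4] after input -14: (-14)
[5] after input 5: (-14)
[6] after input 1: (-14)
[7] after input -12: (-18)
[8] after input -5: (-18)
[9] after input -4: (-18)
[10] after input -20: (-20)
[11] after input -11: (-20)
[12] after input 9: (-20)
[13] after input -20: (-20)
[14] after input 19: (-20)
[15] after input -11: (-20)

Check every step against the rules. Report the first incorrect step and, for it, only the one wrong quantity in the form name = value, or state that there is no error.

Recomputing the run from the initial state:
step 1: acc = 0
step 2: acc = 0
step 3: acc = 0
step 4: acc = -14
step 5: acc = -14
step 6: acc = -14
step 7: acc = -14
step 8: acc = -14
step 9: acc = -14
step 10: acc = -20
step 11: acc = -20
step 12: acc = -20
step 13: acc = -20
step 14: acc = -20
step 15: acc = -20
The first disagreement with the printout is at step 7, where the value should be acc = -14.

step 7, acc = -14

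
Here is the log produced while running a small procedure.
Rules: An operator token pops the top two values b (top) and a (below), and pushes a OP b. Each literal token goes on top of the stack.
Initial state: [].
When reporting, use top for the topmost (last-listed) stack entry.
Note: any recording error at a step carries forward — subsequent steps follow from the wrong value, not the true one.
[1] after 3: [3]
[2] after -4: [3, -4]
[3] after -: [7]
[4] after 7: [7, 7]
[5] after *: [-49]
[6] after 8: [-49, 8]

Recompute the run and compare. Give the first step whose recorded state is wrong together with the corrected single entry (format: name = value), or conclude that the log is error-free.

step 1: push 3: top = 3 -> verified
step 2: push -4: top = -4 -> same as recorded
step 3: 3 - -4 = 7 -> consistent with the log
step 4: push 7: top = 7 -> matches
step 5: 7 * 7 = 49 -> not what was recorded
So the first discrepancy is step 5, where the right value is top = 49.

step 5, top = 49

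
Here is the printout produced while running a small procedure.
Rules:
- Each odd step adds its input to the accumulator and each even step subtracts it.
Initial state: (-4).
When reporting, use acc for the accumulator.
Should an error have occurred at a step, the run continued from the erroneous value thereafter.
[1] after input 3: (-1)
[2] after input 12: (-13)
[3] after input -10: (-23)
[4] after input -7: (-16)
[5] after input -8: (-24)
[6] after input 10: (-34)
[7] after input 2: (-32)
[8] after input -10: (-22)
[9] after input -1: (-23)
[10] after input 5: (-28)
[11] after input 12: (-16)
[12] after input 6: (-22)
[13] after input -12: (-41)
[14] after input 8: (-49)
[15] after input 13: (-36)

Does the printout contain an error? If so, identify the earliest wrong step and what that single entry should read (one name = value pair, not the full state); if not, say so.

1. acc = -4 + 3 = -1 (agrees with the printout)
2. acc = -1 - 12 = -13 (consistent with the printout)
3. acc = -13 + -10 = -23 (verified)
4. acc = -23 - -7 = -16 (checks out)
5. acc = -16 + -8 = -24 (checks out)
6. acc = -24 - 10 = -34 (exactly as logged)
7. acc = -34 + 2 = -32 (matches)
8. acc = -32 - -10 = -22 (no discrepancy)
9. acc = -22 + -1 = -23 (consistent with the printout)
10. acc = -23 - 5 = -28 (matches)
11. acc = -28 + 12 = -16 (agrees with the printout)
12. acc = -16 - 6 = -22 (matches)
13. acc = -22 + -12 = -34 (this is not what the printout shows)
The audit stops at step 13: the recorded entry is wrong and should be acc = -34.

step 13, acc = -34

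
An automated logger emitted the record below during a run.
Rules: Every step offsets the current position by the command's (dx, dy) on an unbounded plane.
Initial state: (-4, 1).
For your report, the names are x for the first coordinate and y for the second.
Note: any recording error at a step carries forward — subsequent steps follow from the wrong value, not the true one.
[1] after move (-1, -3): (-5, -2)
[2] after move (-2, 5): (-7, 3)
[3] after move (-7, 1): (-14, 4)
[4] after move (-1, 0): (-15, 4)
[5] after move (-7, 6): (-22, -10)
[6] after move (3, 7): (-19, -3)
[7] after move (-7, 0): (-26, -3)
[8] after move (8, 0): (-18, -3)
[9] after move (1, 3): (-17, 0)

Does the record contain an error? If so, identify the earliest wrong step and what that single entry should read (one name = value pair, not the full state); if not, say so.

step 5, y = 10

1. x = -4 + (-1) = -5, y = 1 + (-3) = -2 (in agreement)
2. x = -5 + (-2) = -7, y = -2 + (5) = 3 (checks out)
3. x = -7 + (-7) = -14, y = 3 + (1) = 4 (checks out)
4. x = -14 + (-1) = -15, y = 4 + (0) = 4 (confirmed correct)
5. x = -15 + (-7) = -22, y = 4 + (6) = 10 (not what was recorded)
Step 5 is the first one off; corrected, y = 10.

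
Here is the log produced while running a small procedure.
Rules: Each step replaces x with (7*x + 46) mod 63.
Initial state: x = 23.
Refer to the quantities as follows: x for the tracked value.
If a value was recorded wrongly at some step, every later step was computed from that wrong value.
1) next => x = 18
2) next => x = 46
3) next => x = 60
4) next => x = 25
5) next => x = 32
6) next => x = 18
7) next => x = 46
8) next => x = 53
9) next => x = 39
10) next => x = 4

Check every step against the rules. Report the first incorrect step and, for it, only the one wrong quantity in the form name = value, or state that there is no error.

Step 1: x = (7*23 + 46) mod 63 = 18 — checks out.
Step 2: x = (7*18 + 46) mod 63 = 46 — confirmed correct.
Step 3: x = (7*46 + 46) mod 63 = 53 — the log has a different value.
The audit stops at step 3: the recorded entry is wrong and should be x = 53.

step 3, x = 53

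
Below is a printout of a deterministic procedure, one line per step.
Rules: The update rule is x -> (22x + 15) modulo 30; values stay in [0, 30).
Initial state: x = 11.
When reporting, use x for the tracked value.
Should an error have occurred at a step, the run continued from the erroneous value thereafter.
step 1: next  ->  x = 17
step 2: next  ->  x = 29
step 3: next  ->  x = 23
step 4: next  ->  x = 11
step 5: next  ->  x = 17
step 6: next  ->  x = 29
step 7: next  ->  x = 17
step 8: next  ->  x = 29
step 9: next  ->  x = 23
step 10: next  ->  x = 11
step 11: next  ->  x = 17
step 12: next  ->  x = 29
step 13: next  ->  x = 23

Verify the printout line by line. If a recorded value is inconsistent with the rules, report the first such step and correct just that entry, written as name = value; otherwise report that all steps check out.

step 7, x = 23

Recomputing the run from the initial state:
step 1: x = 17
step 2: x = 29
step 3: x = 23
step 4: x = 11
step 5: x = 17
step 6: x = 29
step 7: x = 23
step 8: x = 11
step 9: x = 17
step 10: x = 29
step 11: x = 23
step 12: x = 11
step 13: x = 17
The first disagreement with the printout is at step 7, where the value should be x = 23.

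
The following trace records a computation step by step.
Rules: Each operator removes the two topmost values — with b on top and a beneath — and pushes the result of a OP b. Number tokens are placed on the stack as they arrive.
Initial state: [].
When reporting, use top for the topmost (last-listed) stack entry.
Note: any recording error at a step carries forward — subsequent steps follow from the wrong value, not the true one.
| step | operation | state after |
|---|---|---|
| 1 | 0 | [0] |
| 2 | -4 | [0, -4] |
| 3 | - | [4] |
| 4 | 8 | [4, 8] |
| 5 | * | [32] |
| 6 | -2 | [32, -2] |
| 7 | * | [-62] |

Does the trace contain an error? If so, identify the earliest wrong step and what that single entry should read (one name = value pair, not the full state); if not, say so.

step 1: push 0: top = 0 -> checks out
step 2: push -4: top = -4 -> confirmed correct
step 3: 0 - -4 = 4 -> in agreement
step 4: push 8: top = 8 -> verified
step 5: 4 * 8 = 32 -> in agreement
step 6: push -2: top = -2 -> no discrepancy
step 7: 32 * -2 = -64 -> first mismatch against the trace
So the first discrepancy is step 7, where the right value is top = -64.

step 7, top = -64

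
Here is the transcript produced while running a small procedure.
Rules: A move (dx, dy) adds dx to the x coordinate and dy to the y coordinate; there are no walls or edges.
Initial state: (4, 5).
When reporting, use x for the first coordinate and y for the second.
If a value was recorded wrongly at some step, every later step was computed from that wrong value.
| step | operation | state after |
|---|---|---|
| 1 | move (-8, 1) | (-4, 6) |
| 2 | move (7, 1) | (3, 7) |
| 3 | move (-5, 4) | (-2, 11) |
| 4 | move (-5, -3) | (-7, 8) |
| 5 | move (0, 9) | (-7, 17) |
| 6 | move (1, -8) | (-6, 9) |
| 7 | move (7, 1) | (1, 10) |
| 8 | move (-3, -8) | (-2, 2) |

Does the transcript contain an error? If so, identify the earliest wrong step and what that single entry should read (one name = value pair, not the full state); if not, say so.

no error

1. x = 4 + (-8) = -4, y = 5 + (1) = 6 (exactly as logged)
2. x = -4 + (7) = 3, y = 6 + (1) = 7 (same as recorded)
3. x = 3 + (-5) = -2, y = 7 + (4) = 11 (consistent with the transcript)
4. x = -2 + (-5) = -7, y = 11 + (-3) = 8 (checks out)
5. x = -7 + (0) = -7, y = 8 + (9) = 17 (exactly as logged)
6. x = -7 + (1) = -6, y = 17 + (-8) = 9 (checks out)
7. x = -6 + (7) = 1, y = 9 + (1) = 10 (verified)
8. x = 1 + (-3) = -2, y = 10 + (-8) = 2 (in agreement)
All steps check out; nothing to correct.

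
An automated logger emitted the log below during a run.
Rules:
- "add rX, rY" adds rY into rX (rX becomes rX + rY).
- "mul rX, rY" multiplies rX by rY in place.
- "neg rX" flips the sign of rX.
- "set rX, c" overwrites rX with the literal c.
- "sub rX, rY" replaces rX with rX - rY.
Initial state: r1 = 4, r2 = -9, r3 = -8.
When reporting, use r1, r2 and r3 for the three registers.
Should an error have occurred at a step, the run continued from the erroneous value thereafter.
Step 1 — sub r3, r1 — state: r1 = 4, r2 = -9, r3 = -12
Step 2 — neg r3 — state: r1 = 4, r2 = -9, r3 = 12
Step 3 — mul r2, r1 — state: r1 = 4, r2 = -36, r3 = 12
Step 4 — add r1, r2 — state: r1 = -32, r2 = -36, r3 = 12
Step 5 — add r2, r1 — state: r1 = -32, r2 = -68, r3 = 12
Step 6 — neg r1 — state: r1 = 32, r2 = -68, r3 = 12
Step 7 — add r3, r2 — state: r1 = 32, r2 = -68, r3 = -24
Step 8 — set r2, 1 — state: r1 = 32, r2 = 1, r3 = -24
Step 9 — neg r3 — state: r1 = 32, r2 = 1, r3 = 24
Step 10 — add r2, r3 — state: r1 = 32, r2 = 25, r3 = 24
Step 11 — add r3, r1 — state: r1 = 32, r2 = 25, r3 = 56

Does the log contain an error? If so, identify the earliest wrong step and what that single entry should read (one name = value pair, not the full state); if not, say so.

1. r3 = -8 - 4 = -12 (agrees with the log)
2. r3 = -(-12) = 12 (no discrepancy)
3. r2 = -9 * 4 = -36 (checks out)
4. r1 = 4 + -36 = -32 (in agreement)
5. r2 = -36 + -32 = -68 (exactly as logged)
6. r1 = -(-32) = 32 (matches)
7. r3 = 12 + -68 = -56 (a discrepancy with the log)
The earliest wrong entry is at step 7: it should read r3 = -56.

step 7, r3 = -56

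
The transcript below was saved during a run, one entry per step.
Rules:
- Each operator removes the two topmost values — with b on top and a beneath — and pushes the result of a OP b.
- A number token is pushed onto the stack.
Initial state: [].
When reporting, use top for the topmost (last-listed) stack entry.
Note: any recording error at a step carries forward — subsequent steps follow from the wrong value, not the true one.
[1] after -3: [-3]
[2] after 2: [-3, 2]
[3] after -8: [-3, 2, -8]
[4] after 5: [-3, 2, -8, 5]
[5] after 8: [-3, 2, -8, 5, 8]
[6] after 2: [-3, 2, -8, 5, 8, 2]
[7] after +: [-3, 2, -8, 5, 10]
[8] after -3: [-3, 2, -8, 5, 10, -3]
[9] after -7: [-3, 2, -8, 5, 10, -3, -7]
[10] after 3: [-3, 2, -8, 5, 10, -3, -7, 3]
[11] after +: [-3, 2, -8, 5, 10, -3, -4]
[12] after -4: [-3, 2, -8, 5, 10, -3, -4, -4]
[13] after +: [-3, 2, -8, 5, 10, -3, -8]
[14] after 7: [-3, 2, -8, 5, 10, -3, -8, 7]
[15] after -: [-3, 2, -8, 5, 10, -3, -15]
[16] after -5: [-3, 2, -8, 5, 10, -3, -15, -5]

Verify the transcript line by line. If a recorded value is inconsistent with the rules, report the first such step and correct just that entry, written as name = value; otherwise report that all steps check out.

no error

Recomputing the run from the initial state:
step 1: [-3]
step 2: [-3, 2]
step 3: [-3, 2, -8]
step 4: [-3, 2, -8, 5]
step 5: [-3, 2, -8, 5, 8]
step 6: [-3, 2, -8, 5, 8, 2]
step 7: [-3, 2, -8, 5, 10]
step 8: [-3, 2, -8, 5, 10, -3]
step 9: [-3, 2, -8, 5, 10, -3, -7]
step 10: [-3, 2, -8, 5, 10, -3, -7, 3]
step 11: [-3, 2, -8, 5, 10, -3, -4]
step 12: [-3, 2, -8, 5, 10, -3, -4, -4]
step 13: [-3, 2, -8, 5, 10, -3, -8]
step 14: [-3, 2, -8, 5, 10, -3, -8, 7]
step 15: [-3, 2, -8, 5, 10, -3, -15]
step 16: [-3, 2, -8, 5, 10, -3, -15, -5]
This matches the transcript at every step.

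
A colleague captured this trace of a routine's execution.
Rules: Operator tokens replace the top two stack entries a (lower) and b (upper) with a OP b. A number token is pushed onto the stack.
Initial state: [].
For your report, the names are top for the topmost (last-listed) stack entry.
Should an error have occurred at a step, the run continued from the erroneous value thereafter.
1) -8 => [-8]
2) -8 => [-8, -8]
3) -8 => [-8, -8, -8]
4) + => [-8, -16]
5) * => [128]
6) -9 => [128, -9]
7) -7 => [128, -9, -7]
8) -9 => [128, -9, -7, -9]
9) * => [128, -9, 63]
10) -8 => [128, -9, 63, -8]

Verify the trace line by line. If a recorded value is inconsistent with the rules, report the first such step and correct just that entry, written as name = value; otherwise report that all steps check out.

no error

Recomputing the run from the initial state:
step 1: [-8]
step 2: [-8, -8]
step 3: [-8, -8, -8]
step 4: [-8, -16]
step 5: [128]
step 6: [128, -9]
step 7: [128, -9, -7]
step 8: [128, -9, -7, -9]
step 9: [128, -9, 63]
step 10: [128, -9, 63, -8]
This matches the trace at every step.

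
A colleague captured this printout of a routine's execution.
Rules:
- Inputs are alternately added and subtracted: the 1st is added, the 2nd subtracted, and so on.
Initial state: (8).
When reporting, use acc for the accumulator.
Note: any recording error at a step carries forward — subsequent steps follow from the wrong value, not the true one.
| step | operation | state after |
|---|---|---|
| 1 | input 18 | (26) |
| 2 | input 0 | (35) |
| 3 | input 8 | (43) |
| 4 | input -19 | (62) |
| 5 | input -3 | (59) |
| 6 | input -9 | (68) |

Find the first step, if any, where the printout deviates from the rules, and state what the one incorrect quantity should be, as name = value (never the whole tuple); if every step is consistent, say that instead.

step 1: acc = 8 + 18 = 26 -> agrees with the printout
step 2: acc = 26 - 0 = 26 -> this is not what the printout shows
That makes step 2 the first incorrect line — acc = 26 is what it should show.

step 2, acc = 26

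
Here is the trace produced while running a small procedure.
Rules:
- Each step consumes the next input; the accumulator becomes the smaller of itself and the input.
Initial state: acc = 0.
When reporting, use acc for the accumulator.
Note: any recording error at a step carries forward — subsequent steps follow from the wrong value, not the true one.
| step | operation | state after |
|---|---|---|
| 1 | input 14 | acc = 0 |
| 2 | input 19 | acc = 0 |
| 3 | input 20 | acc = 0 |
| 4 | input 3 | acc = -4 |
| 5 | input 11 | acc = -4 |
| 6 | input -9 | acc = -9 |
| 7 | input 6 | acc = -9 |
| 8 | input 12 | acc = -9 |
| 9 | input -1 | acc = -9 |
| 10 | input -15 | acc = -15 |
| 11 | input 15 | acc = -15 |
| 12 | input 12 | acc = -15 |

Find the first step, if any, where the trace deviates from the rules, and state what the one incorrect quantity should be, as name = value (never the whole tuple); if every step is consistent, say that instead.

Step 1: acc = min(0, 14) = 0 — matches.
Step 2: acc = min(0, 19) = 0 — in agreement.
Step 3: acc = min(0, 20) = 0 — exactly as logged.
Step 4: acc = min(0, 3) = 0 — the trace has a different value.
Step 4 is the first one off; corrected, acc = 0.

step 4, acc = 0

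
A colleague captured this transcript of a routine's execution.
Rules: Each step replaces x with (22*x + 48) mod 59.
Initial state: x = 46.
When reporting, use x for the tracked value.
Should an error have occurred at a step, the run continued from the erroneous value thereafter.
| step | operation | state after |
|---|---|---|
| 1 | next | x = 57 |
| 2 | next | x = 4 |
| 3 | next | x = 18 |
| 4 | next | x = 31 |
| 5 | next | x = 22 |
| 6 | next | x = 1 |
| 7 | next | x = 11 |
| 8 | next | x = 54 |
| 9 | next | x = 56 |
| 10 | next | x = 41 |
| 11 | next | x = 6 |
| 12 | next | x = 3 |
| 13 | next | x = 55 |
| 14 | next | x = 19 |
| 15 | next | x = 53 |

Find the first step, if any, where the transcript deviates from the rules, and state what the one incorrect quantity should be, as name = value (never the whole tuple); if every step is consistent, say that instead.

no error

Recomputing the run from the initial state:
step 1: x = 57
step 2: x = 4
step 3: x = 18
step 4: x = 31
step 5: x = 22
step 6: x = 1
step 7: x = 11
step 8: x = 54
step 9: x = 56
step 10: x = 41
step 11: x = 6
step 12: x = 3
step 13: x = 55
step 14: x = 19
step 15: x = 53
This matches the transcript at every step.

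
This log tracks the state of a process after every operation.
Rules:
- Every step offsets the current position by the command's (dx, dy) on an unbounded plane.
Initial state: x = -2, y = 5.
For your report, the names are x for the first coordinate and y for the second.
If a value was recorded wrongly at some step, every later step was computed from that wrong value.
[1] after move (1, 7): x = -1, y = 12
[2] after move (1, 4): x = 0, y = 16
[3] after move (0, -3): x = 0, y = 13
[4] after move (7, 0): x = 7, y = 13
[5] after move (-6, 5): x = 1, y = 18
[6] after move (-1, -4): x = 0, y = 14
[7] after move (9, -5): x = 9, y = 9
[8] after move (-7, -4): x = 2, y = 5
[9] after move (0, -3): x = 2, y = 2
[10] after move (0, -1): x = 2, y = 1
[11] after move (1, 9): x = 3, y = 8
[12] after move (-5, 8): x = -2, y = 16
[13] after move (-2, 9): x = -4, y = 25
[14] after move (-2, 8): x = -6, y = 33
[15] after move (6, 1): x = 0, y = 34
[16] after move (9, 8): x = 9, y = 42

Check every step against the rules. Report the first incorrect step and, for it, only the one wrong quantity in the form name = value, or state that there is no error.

1. x = -2 + (1) = -1, y = 5 + (7) = 12 (confirmed correct)
2. x = -1 + (1) = 0, y = 12 + (4) = 16 (agrees with the log)
3. x = 0 + (0) = 0, y = 16 + (-3) = 13 (verified)
4. x = 0 + (7) = 7, y = 13 + (0) = 13 (confirmed correct)
5. x = 7 + (-6) = 1, y = 13 + (5) = 18 (checks out)
6. x = 1 + (-1) = 0, y = 18 + (-4) = 14 (verified)
7. x = 0 + (9) = 9, y = 14 + (-5) = 9 (confirmed correct)
8. x = 9 + (-7) = 2, y = 9 + (-4) = 5 (confirmed correct)
9. x = 2 + (0) = 2, y = 5 + (-3) = 2 (checks out)
10. x = 2 + (0) = 2, y = 2 + (-1) = 1 (checks out)
11. x = 2 + (1) = 3, y = 1 + (9) = 10 (the recorded entry deviates here)
First incorrect step: 11; the correct value is y = 10.

step 11, y = 10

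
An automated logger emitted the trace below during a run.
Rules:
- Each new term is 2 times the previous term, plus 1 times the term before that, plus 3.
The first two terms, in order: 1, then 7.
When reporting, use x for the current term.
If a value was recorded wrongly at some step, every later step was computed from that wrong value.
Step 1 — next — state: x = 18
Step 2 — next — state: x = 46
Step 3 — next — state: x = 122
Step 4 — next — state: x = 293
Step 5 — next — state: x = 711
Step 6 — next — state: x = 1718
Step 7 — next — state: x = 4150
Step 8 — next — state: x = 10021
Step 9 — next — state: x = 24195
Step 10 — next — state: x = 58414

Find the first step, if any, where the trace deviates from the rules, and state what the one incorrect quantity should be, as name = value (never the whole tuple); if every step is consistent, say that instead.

step 3, x = 113

1. x = 2*(7) + (1)*(1) + (3) = 18 (confirmed correct)
2. x = 2*(18) + (1)*(7) + (3) = 46 (no discrepancy)
3. x = 2*(46) + (1)*(18) + (3) = 113 (first mismatch against the trace)
So the first discrepancy is step 3, where the right value is x = 113.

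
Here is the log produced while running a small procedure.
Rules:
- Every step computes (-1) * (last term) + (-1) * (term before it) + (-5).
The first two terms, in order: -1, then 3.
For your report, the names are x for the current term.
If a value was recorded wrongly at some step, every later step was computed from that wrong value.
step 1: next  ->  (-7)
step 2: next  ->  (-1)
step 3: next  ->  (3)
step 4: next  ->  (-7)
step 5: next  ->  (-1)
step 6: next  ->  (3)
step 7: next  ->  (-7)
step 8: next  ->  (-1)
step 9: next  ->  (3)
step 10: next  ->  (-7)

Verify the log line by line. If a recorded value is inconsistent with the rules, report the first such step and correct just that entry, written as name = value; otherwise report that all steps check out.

Recomputing the run from the initial state:
step 1: x = -7
step 2: x = -1
step 3: x = 3
step 4: x = -7
step 5: x = -1
step 6: x = 3
step 7: x = -7
step 8: x = -1
step 9: x = 3
step 10: x = -7
This matches the log at every step.

no error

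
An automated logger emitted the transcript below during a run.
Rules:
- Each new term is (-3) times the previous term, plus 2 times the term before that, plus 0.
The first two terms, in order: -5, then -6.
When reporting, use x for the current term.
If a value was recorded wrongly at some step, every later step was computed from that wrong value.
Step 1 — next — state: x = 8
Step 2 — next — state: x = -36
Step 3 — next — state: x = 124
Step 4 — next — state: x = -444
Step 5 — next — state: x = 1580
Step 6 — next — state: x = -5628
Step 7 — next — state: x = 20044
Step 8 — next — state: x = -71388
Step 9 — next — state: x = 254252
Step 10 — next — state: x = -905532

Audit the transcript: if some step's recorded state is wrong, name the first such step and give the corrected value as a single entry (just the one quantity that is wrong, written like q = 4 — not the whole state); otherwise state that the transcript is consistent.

no error

Step 1: x = -3*(-6) + (2)*(-5) + (0) = 8 — no discrepancy.
Step 2: x = -3*(8) + (2)*(-6) + (0) = -36 — same as recorded.
Step 3: x = -3*(-36) + (2)*(8) + (0) = 124 — exactly as logged.
Step 4: x = -3*(124) + (2)*(-36) + (0) = -444 — same as recorded.
Step 5: x = -3*(-444) + (2)*(124) + (0) = 1580 — exactly as logged.
Step 6: x = -3*(1580) + (2)*(-444) + (0) = -5628 — confirmed correct.
Step 7: x = -3*(-5628) + (2)*(1580) + (0) = 20044 — in agreement.
Step 8: x = -3*(20044) + (2)*(-5628) + (0) = -71388 — no discrepancy.
Step 9: x = -3*(-71388) + (2)*(20044) + (0) = 254252 — same as recorded.
Step 10: x = -3*(254252) + (2)*(-71388) + (0) = -905532 — matches.
All entries verified; no error found.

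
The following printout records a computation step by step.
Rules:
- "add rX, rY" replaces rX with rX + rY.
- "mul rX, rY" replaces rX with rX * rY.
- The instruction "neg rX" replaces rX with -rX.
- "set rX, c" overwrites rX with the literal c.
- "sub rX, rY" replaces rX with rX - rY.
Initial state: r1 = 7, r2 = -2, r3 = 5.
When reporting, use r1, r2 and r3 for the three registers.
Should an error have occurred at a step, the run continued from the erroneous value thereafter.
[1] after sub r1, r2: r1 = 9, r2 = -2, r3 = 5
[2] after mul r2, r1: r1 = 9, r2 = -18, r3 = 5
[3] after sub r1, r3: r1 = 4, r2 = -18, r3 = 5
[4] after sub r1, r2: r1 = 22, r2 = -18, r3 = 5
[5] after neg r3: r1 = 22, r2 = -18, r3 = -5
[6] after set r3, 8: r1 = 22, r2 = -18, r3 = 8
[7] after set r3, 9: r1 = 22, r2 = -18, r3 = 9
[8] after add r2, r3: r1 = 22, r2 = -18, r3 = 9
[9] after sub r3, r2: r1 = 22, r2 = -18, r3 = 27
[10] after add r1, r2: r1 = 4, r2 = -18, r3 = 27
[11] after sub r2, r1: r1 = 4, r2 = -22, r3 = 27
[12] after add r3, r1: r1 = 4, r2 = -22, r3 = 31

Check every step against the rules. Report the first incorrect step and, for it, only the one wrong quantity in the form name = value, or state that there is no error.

step 8, r2 = -9

Recomputing the run from the initial state:
step 1: r1 = 9, r2 = -2, r3 = 5
step 2: r1 = 9, r2 = -18, r3 = 5
step 3: r1 = 4, r2 = -18, r3 = 5
step 4: r1 = 22, r2 = -18, r3 = 5
step 5: r1 = 22, r2 = -18, r3 = -5
step 6: r1 = 22, r2 = -18, r3 = 8
step 7: r1 = 22, r2 = -18, r3 = 9
step 8: r1 = 22, r2 = -9, r3 = 9
step 9: r1 = 22, r2 = -9, r3 = 18
step 10: r1 = 13, r2 = -9, r3 = 18
step 11: r1 = 13, r2 = -22, r3 = 18
step 12: r1 = 13, r2 = -22, r3 = 31
The first disagreement with the printout is at step 8, where the value should be r2 = -9.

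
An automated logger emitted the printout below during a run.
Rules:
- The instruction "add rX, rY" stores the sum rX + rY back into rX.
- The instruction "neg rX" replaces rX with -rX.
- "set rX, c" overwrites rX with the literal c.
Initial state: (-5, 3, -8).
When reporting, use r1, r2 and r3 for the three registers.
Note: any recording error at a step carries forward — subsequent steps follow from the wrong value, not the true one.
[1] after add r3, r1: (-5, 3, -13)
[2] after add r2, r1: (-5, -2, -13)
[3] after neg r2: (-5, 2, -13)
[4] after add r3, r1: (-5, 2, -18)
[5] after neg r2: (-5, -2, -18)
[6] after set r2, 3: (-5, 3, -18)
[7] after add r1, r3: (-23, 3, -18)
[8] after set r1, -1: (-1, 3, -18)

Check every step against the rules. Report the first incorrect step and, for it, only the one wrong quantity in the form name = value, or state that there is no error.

Recomputing the run from the initial state:
step 1: r1 = -5, r2 = 3, r3 = -13
step 2: r1 = -5, r2 = -2, r3 = -13
step 3: r1 = -5, r2 = 2, r3 = -13
step 4: r1 = -5, r2 = 2, r3 = -18
step 5: r1 = -5, r2 = -2, r3 = -18
step 6: r1 = -5, r2 = 3, r3 = -18
step 7: r1 = -23, r2 = 3, r3 = -18
step 8: r1 = -1, r2 = 3, r3 = -18
This matches the printout at every step.

no error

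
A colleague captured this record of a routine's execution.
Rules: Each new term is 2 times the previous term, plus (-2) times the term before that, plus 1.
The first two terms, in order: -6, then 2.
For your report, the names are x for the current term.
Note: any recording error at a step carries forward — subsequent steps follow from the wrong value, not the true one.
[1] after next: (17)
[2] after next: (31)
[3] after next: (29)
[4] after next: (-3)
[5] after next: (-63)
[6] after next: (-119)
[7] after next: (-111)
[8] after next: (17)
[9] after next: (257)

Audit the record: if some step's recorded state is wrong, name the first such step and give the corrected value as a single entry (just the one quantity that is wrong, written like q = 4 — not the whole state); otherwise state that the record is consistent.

no error

Recomputing the run from the initial state:
step 1: x = 17
step 2: x = 31
step 3: x = 29
step 4: x = -3
step 5: x = -63
step 6: x = -119
step 7: x = -111
step 8: x = 17
step 9: x = 257
This matches the record at every step.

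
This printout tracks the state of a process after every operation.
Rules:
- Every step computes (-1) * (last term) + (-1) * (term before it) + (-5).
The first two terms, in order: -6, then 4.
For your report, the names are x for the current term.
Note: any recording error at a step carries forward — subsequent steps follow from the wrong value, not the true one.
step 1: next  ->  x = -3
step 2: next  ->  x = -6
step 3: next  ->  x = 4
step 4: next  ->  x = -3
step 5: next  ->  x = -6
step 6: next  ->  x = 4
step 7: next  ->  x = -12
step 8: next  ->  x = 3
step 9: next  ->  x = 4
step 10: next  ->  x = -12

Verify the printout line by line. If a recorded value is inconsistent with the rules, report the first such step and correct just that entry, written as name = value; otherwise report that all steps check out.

step 7, x = -3

Step 1: x = -1*(4) + (-1)*(-6) + (-5) = -3 — same as recorded.
Step 2: x = -1*(-3) + (-1)*(4) + (-5) = -6 — exactly as logged.
Step 3: x = -1*(-6) + (-1)*(-3) + (-5) = 4 — same as recorded.
Step 4: x = -1*(4) + (-1)*(-6) + (-5) = -3 — confirmed correct.
Step 5: x = -1*(-3) + (-1)*(4) + (-5) = -6 — matches.
Step 6: x = -1*(-6) + (-1)*(-3) + (-5) = 4 — in agreement.
Step 7: x = -1*(4) + (-1)*(-6) + (-5) = -3 — not what was recorded.
The earliest wrong entry is at step 7: it should read x = -3.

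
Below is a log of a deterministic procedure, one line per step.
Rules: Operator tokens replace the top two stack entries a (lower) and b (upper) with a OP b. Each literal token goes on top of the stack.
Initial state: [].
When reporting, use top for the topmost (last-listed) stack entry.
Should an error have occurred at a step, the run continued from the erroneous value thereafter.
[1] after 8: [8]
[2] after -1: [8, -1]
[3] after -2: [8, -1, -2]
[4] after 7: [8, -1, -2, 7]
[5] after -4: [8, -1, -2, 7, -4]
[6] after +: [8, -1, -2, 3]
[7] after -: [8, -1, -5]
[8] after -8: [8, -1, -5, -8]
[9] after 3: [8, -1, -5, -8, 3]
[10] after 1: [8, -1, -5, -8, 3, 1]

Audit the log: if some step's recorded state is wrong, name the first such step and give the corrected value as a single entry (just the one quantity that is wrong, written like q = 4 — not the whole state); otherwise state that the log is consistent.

no error

Recomputing the run from the initial state:
step 1: [8]
step 2: [8, -1]
step 3: [8, -1, -2]
step 4: [8, -1, -2, 7]
step 5: [8, -1, -2, 7, -4]
step 6: [8, -1, -2, 3]
step 7: [8, -1, -5]
step 8: [8, -1, -5, -8]
step 9: [8, -1, -5, -8, 3]
step 10: [8, -1, -5, -8, 3, 1]
This matches the log at every step.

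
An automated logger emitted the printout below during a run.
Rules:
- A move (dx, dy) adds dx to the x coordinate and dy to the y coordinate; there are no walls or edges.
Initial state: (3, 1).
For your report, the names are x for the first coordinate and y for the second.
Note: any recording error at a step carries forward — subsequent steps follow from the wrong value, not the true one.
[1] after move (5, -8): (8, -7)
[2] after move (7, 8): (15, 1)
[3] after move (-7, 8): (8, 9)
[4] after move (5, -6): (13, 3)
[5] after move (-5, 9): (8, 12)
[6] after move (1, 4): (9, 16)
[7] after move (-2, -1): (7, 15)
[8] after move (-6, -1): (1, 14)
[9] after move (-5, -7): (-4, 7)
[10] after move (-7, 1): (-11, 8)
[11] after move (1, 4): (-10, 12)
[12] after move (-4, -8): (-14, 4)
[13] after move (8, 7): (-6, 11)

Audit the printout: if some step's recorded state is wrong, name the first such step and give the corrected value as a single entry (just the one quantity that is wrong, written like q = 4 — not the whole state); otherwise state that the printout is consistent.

no error

1. x = 3 + (5) = 8, y = 1 + (-8) = -7 (verified)
2. x = 8 + (7) = 15, y = -7 + (8) = 1 (matches)
3. x = 15 + (-7) = 8, y = 1 + (8) = 9 (same as recorded)
4. x = 8 + (5) = 13, y = 9 + (-6) = 3 (agrees with the printout)
5. x = 13 + (-5) = 8, y = 3 + (9) = 12 (exactly as logged)
6. x = 8 + (1) = 9, y = 12 + (4) = 16 (verified)
7. x = 9 + (-2) = 7, y = 16 + (-1) = 15 (in agreement)
8. x = 7 + (-6) = 1, y = 15 + (-1) = 14 (exactly as logged)
9. x = 1 + (-5) = -4, y = 14 + (-7) = 7 (confirmed correct)
10. x = -4 + (-7) = -11, y = 7 + (1) = 8 (no discrepancy)
11. x = -11 + (1) = -10, y = 8 + (4) = 12 (matches)
12. x = -10 + (-4) = -14, y = 12 + (-8) = 4 (exactly as logged)
13. x = -14 + (8) = -6, y = 4 + (7) = 11 (checks out)
Nothing is out of place; the run is error-free.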